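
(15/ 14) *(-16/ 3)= -40/ 7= -5.71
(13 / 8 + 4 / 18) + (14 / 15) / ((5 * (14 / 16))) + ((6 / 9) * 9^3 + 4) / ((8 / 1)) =113959 / 1800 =63.31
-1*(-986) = 986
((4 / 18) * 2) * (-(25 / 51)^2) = -2500 / 23409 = -0.11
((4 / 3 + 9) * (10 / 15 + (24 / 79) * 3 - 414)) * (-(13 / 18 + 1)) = 46965992 / 6399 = 7339.58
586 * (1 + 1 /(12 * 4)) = 14357 /24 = 598.21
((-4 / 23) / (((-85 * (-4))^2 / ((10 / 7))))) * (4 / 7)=-2 / 1628515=-0.00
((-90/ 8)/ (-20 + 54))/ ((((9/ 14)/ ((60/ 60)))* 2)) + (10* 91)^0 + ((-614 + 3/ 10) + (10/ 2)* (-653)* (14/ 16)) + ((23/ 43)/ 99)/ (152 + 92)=-76588030264/ 22072545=-3469.83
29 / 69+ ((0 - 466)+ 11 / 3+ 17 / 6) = -63353 / 138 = -459.08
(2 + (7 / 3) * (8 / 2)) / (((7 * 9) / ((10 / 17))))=20 / 189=0.11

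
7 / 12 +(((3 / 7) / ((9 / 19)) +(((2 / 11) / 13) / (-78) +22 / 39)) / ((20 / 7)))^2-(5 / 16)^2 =49758980437 / 66352915200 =0.75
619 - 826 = -207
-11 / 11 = -1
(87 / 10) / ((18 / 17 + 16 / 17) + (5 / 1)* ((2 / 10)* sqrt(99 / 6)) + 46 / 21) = 14616 / 425 - 38367* sqrt(66) / 9350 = 1.05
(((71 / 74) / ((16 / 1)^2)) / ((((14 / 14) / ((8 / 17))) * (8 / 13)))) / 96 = 923 / 30916608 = 0.00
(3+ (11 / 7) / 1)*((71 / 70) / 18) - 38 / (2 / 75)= -3141557 / 2205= -1424.74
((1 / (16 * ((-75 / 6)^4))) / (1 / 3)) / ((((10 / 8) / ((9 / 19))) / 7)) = 756 / 37109375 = 0.00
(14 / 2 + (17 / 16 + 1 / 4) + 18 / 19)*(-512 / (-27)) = 90080 / 513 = 175.59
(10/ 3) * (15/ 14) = 25/ 7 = 3.57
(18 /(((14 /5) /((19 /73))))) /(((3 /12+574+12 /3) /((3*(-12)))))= -13680 /131327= -0.10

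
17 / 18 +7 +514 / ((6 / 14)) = 21731 / 18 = 1207.28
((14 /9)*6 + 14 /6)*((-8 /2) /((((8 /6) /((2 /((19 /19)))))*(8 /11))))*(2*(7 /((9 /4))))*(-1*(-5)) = -26950 /9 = -2994.44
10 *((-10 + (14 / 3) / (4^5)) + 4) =-46045 / 768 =-59.95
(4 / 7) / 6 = 2 / 21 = 0.10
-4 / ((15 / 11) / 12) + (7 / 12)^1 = -2077 / 60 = -34.62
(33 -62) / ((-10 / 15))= 43.50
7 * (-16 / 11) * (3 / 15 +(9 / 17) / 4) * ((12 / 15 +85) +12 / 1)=-1547196 / 4675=-330.95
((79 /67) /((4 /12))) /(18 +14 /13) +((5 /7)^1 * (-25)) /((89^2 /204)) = -252875793 /921307352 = -0.27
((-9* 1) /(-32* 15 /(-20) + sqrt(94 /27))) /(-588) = 243 /378721-9* sqrt(282) /3029768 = 0.00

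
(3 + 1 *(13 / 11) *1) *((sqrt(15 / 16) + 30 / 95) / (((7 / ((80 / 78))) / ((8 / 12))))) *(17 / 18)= 62560 / 513513 + 7820 *sqrt(15) / 81081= 0.50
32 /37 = 0.86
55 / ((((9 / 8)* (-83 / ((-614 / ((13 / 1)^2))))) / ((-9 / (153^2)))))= -270160 / 328358043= -0.00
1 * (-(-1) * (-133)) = -133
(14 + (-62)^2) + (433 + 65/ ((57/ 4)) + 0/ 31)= 244847/ 57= 4295.56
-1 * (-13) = 13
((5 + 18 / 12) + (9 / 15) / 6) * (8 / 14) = 132 / 35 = 3.77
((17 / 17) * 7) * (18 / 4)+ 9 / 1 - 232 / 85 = 6421 / 170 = 37.77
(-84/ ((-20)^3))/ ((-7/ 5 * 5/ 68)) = -51/ 500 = -0.10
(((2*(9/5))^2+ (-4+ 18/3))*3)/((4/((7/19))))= 4.13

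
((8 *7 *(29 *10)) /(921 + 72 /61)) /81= 990640 /4556493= 0.22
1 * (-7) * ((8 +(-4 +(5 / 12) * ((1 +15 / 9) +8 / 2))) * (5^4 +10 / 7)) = -29720.56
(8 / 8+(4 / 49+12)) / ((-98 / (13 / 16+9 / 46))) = -33973 / 252448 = -0.13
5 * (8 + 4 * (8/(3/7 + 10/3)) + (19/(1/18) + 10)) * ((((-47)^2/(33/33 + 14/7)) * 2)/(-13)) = -214361360/1027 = -208725.76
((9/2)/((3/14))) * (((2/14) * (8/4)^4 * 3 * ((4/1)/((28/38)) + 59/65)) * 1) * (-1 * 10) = -9124.22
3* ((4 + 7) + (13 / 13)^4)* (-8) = -288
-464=-464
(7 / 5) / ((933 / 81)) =189 / 1555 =0.12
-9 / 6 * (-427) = 1281 / 2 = 640.50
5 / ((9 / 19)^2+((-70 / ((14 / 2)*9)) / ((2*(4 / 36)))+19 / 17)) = -30685 / 22449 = -1.37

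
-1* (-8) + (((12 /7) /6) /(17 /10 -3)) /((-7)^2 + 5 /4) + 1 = 164539 /18291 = 9.00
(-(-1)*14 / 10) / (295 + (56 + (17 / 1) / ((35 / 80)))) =49 / 13645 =0.00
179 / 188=0.95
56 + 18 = 74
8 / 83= 0.10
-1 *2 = -2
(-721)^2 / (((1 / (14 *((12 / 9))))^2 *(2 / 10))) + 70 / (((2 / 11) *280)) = 65208855139 / 72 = 905678543.60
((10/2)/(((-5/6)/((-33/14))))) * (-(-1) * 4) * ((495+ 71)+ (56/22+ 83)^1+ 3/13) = 36871.91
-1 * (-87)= 87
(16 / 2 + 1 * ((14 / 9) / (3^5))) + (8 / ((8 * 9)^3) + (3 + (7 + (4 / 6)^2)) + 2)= 2862467 / 139968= 20.45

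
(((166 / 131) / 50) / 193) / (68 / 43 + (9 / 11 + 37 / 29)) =1138511 / 31866693200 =0.00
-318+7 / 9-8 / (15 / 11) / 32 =-57133 / 180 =-317.41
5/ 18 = 0.28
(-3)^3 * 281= -7587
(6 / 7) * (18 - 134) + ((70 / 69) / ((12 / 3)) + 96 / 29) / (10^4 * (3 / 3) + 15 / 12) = -7959229114 / 80050005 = -99.43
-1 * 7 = -7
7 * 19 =133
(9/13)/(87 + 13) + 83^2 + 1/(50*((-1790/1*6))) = 6889.01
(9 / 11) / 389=9 / 4279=0.00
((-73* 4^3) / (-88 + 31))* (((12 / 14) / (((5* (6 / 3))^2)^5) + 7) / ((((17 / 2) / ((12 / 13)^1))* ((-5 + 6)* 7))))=17885000000219 / 2009287109375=8.90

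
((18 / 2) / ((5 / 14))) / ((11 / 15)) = 378 / 11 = 34.36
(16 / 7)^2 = 256 / 49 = 5.22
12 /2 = 6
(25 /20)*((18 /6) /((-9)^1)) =-5 /12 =-0.42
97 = 97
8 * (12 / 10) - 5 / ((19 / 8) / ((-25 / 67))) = 66104 / 6365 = 10.39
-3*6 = -18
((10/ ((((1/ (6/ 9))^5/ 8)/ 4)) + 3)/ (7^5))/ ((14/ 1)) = 0.00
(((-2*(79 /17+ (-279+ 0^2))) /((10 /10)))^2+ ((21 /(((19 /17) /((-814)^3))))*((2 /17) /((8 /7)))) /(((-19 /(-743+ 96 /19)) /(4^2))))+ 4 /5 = -6425355711203309556 /9911255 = -648288810166.15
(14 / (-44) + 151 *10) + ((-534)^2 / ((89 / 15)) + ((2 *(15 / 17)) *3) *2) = 49580.27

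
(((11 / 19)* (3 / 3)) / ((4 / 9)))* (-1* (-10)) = 495 / 38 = 13.03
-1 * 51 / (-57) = 17 / 19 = 0.89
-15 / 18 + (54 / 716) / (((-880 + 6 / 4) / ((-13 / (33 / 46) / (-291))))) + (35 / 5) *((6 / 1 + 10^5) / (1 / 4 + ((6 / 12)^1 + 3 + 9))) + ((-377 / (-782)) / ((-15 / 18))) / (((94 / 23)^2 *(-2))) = 83027613053100516679 / 1512220409598360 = 54904.44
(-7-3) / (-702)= 5 / 351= 0.01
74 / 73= 1.01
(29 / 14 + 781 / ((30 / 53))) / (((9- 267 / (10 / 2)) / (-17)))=2466581 / 4662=529.08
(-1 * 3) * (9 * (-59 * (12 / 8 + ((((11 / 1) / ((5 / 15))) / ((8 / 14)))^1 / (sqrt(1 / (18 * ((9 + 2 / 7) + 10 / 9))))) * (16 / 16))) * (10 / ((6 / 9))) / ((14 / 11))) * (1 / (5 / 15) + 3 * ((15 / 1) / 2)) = 40215285 / 56 + 442368135 * sqrt(9170) / 112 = 378943347.47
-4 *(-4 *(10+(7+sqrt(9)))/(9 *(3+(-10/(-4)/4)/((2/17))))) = 4.28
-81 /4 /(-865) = 81 /3460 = 0.02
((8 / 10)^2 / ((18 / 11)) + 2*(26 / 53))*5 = 16364 / 2385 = 6.86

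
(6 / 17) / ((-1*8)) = -3 / 68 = -0.04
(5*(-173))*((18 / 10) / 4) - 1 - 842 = -4929 / 4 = -1232.25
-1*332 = -332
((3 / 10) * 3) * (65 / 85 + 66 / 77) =1737 / 1190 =1.46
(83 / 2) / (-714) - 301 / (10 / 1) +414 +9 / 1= 2804891 / 7140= 392.84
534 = 534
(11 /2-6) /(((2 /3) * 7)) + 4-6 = -59 /28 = -2.11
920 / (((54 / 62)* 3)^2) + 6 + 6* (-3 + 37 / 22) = 9587539 / 72171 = 132.84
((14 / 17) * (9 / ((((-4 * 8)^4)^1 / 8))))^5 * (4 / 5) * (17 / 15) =330812181 / 631066833625209020628965785600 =0.00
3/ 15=1/ 5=0.20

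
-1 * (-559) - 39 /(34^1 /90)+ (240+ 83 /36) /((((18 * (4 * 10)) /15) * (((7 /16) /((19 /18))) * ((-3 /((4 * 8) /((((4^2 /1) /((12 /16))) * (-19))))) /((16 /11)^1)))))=13192829 /28917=456.23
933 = 933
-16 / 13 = -1.23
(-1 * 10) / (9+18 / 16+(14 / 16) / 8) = -128 / 131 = -0.98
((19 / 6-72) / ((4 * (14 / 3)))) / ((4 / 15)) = -885 / 64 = -13.83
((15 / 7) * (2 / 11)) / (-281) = -30 / 21637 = -0.00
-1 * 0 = 0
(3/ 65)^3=27/ 274625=0.00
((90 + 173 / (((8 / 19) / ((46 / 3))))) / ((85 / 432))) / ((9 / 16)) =4907584 / 85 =57736.28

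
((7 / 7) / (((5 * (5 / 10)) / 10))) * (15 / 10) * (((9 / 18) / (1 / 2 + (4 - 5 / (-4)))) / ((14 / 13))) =78 / 161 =0.48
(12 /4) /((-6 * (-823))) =1 /1646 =0.00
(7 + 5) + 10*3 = 42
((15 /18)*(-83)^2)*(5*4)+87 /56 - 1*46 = 19281733 /168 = 114772.22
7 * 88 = 616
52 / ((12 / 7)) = 91 / 3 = 30.33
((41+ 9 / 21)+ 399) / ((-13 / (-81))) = 249723 / 91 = 2744.21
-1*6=-6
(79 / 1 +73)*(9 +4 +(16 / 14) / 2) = 14440 / 7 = 2062.86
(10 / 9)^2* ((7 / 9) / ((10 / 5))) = 350 / 729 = 0.48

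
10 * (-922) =-9220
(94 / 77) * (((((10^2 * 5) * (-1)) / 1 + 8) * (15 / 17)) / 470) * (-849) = 1253124 / 1309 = 957.31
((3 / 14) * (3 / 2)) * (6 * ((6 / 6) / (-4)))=-0.48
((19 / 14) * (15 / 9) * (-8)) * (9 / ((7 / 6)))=-6840 / 49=-139.59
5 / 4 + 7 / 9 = 2.03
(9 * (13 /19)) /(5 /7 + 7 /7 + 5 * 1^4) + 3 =3498 /893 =3.92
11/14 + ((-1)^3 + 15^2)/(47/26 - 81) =-58887/28826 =-2.04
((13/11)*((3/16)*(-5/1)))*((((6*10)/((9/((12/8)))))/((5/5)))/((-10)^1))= 195/176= 1.11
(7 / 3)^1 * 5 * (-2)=-70 / 3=-23.33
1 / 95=0.01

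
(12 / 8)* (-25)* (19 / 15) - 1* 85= -265 / 2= -132.50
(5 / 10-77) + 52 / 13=-145 / 2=-72.50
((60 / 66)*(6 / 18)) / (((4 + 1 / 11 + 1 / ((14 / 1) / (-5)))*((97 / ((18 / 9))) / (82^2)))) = 11.25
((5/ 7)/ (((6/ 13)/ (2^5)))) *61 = 63440/ 21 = 3020.95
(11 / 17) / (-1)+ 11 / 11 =6 / 17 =0.35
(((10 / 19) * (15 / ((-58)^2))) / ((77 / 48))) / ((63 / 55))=1000 / 782971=0.00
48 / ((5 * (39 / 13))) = 16 / 5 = 3.20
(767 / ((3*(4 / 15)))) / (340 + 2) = 3835 / 1368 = 2.80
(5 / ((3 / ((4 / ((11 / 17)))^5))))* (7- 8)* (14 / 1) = -101775349760 / 483153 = -210648.28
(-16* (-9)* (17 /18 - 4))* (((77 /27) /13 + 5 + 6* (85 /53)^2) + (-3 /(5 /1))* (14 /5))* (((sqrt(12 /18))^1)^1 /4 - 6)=82304318272 /1643265 - 10288039784* sqrt(6) /14789385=48381.89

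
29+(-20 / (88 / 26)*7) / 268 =85037 / 2948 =28.85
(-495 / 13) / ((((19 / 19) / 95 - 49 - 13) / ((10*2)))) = 313500 / 25519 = 12.28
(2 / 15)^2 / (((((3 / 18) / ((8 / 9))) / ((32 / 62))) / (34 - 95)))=-62464 / 20925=-2.99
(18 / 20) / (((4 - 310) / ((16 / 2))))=-2 / 85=-0.02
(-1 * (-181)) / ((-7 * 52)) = -181 / 364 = -0.50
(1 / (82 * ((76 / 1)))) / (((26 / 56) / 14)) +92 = 931733 / 10127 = 92.00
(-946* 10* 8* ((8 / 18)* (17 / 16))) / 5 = -64328 / 9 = -7147.56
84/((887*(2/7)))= 0.33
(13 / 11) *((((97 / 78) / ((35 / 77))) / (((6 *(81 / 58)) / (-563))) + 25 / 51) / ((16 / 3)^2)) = -295365703 / 38776320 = -7.62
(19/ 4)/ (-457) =-0.01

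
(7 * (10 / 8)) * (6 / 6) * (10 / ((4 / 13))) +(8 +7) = 2395 / 8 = 299.38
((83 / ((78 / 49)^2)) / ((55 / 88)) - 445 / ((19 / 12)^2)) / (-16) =171723037 / 21963240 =7.82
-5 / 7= -0.71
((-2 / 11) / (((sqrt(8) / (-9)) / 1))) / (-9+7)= -9 * sqrt(2) / 44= -0.29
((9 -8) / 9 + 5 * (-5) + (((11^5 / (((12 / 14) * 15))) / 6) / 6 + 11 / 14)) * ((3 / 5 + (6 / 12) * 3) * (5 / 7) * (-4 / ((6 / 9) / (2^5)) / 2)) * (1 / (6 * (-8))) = 7344839 / 7560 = 971.54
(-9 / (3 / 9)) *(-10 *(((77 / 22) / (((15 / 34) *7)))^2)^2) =445.45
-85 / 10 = -17 / 2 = -8.50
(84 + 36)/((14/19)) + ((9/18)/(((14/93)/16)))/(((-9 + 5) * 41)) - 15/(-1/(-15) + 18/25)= 2429298/16933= 143.47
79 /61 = 1.30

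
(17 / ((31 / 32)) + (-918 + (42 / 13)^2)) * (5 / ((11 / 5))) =-116569550 / 57629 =-2022.76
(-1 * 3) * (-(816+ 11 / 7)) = 17169 / 7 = 2452.71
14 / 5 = 2.80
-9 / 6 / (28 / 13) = -39 / 56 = -0.70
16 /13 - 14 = -166 /13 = -12.77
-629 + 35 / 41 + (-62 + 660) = -30.15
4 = 4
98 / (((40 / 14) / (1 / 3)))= 343 / 30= 11.43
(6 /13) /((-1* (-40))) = 3 /260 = 0.01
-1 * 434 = -434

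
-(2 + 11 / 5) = -21 / 5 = -4.20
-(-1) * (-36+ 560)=524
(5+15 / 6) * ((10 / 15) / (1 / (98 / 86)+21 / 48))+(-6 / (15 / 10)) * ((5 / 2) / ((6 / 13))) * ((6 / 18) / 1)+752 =6946073 / 9279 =748.58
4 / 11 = 0.36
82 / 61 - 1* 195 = -11813 / 61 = -193.66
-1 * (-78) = 78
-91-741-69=-901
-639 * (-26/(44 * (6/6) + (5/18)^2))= 376.93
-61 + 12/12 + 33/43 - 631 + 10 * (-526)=-255860/43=-5950.23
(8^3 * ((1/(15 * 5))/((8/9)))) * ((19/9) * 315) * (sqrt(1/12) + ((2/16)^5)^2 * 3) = 1474.32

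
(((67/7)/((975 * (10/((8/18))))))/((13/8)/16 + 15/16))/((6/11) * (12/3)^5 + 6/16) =1509376/2009090435625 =0.00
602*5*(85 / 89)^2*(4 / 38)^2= 86989000 / 2859481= 30.42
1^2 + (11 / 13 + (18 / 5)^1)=354 / 65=5.45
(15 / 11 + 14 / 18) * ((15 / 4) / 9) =0.89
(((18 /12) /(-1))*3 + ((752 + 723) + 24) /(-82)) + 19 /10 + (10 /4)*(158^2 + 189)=62861.62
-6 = -6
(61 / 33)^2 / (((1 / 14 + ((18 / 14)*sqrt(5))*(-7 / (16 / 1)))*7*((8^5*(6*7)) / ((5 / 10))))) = -3721*sqrt(5) / 58822680576 - 3721 / 463228609536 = -0.00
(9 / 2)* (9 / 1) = 81 / 2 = 40.50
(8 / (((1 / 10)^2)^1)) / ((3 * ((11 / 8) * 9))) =6400 / 297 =21.55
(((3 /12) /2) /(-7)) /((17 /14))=-1 /68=-0.01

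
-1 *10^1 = -10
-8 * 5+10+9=-21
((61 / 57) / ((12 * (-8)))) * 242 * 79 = -583099 / 2736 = -213.12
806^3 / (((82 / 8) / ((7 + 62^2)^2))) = 31060765440839264 / 41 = 757579644898518.63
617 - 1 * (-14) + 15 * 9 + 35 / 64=49059 / 64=766.55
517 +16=533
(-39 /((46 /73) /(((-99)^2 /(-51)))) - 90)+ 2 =9232333 /782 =11806.05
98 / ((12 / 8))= 196 / 3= 65.33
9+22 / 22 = 10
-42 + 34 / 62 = -1285 / 31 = -41.45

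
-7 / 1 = -7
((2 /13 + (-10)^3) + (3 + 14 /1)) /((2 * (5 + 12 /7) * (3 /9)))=-268317 /1222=-219.57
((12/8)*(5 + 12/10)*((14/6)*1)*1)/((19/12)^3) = 187488/34295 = 5.47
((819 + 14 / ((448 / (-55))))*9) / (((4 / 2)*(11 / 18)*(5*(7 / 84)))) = 6355179 / 440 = 14443.59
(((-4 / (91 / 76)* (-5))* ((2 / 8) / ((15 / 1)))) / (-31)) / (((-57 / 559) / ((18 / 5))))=344 / 1085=0.32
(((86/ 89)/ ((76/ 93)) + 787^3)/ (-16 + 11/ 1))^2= 108706520282726038150921/ 11437924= 9504042891238483.33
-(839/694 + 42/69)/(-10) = 29013/159620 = 0.18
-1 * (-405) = 405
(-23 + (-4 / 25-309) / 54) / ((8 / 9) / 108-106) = 349011 / 1287800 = 0.27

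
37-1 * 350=-313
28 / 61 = 0.46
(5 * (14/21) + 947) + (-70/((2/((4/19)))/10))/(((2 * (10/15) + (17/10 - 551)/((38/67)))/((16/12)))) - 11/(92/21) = 288462906227/304310148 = 947.92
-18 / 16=-9 / 8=-1.12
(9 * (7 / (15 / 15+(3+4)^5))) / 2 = 0.00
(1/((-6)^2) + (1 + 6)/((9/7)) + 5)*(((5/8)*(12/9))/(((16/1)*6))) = 1885/20736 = 0.09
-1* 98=-98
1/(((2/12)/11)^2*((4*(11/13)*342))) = 143/38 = 3.76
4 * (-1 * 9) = -36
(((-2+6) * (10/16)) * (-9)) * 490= -11025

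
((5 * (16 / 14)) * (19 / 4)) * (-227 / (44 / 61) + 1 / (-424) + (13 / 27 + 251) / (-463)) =-8556.79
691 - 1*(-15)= 706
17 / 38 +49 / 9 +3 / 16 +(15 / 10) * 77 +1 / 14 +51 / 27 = 788677 / 6384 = 123.54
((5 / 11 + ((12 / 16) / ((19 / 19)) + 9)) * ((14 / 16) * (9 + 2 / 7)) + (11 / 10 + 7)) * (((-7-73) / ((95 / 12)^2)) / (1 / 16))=-184528512 / 99275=-1858.76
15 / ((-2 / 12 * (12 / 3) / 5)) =-112.50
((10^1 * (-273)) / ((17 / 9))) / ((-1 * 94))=12285 / 799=15.38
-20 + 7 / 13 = -253 / 13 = -19.46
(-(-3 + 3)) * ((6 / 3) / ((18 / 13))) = 0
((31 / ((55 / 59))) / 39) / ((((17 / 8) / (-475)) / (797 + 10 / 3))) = -3337486040 / 21879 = -152542.90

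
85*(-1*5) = -425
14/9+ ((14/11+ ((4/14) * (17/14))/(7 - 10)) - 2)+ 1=8308/4851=1.71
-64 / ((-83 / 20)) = 1280 / 83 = 15.42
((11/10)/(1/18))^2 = 9801/25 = 392.04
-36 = -36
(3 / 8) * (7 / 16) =21 / 128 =0.16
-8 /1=-8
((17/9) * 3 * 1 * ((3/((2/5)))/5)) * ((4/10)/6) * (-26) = -221/15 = -14.73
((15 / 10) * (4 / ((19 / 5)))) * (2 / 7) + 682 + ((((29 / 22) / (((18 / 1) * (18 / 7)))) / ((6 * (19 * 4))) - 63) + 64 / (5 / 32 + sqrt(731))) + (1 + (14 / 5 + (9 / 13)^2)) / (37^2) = 65536 * sqrt(731) / 748519 + 12203748572246978995879 / 19701239904820393920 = 621.81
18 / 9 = 2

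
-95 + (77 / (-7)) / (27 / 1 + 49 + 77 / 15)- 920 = -1235420 / 1217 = -1015.14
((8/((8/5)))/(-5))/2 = -1/2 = -0.50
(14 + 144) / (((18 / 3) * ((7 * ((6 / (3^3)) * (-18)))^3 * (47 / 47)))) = -79 / 65856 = -0.00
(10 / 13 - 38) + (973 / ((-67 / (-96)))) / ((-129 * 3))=-40.83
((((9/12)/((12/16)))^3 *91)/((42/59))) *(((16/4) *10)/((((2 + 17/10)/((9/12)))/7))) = 268450/37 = 7255.41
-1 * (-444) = 444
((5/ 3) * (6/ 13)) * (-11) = -110/ 13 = -8.46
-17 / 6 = -2.83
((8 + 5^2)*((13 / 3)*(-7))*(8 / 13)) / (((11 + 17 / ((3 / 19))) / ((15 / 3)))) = -2310 / 89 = -25.96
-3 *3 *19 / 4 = -171 / 4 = -42.75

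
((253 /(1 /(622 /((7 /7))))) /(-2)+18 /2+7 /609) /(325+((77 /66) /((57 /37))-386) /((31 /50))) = 12094473579 /45559000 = 265.47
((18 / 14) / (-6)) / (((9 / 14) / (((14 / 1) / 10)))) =-7 / 15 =-0.47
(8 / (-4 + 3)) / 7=-8 / 7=-1.14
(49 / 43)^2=2401 / 1849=1.30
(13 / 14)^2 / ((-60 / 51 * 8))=-0.09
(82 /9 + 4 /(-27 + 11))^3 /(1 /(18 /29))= 1119371 /2592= 431.86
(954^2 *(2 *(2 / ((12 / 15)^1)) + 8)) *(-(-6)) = 70989048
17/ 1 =17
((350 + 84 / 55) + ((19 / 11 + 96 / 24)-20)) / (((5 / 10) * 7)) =37098 / 385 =96.36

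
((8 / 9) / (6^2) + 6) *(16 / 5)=7808 / 405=19.28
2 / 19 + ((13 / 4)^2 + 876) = 269547 / 304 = 886.67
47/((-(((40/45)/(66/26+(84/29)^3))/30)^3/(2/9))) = -7918513293237223093344730125/1019910390687494176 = -7763930405.59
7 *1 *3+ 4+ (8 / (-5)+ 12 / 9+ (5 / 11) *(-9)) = 3406 / 165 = 20.64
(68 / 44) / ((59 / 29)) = 493 / 649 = 0.76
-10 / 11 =-0.91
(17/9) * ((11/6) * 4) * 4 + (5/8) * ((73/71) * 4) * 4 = 125926/1917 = 65.69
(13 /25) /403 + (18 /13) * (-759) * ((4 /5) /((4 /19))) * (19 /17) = -764456989 /171275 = -4463.33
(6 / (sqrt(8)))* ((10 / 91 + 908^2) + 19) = 225083889* sqrt(2) / 182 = 1748992.79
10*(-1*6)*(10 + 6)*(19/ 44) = -4560/ 11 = -414.55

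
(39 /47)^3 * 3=177957 /103823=1.71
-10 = -10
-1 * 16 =-16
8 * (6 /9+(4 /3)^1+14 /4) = 44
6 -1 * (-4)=10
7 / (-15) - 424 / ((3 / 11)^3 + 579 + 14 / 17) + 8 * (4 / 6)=4.14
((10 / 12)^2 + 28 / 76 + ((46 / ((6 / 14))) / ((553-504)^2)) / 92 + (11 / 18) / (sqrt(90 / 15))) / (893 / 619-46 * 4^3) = -154425025 / 427332385116-6809 * sqrt(6) / 196715844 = -0.00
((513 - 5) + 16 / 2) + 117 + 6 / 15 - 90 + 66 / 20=5467 / 10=546.70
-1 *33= -33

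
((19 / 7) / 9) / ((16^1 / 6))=0.11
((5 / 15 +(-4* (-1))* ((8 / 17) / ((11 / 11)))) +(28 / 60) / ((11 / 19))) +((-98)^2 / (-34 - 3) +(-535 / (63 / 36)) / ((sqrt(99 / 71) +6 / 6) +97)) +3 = -213663885673 / 832459485 +1284* sqrt(781) / 954499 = -256.63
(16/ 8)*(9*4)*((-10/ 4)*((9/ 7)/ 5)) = -324/ 7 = -46.29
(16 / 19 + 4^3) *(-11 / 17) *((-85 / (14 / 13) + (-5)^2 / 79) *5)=420813800 / 25517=16491.51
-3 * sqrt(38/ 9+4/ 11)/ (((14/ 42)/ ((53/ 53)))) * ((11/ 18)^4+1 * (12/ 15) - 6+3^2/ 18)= 2393731 * sqrt(4994)/ 1924560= 87.90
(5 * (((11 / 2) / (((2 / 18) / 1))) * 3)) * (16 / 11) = 1080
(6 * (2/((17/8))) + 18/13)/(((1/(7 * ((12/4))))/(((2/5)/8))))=16317/2210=7.38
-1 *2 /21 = -2 /21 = -0.10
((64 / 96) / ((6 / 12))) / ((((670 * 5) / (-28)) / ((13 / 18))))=-364 / 45225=-0.01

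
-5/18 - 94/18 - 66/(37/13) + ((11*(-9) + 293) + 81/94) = 288974/1739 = 166.17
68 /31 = 2.19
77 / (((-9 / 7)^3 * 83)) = -26411 / 60507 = -0.44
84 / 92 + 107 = 2482 / 23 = 107.91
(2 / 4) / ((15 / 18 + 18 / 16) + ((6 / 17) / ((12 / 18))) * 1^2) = 204 / 1015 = 0.20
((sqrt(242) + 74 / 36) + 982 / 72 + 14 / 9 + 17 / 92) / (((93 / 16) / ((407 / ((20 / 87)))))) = 519332 * sqrt(2) / 155 + 18932012 / 3565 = 10048.89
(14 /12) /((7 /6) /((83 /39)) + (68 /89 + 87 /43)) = 2223487 /6356937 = 0.35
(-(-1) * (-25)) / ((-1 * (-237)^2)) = 25 / 56169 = 0.00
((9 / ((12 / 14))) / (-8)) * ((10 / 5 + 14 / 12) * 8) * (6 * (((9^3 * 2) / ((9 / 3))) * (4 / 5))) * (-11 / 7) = 609444 / 5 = 121888.80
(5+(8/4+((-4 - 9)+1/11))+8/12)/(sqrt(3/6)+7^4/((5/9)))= -12461190/10272875107+4325 * sqrt(2)/30818625321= -0.00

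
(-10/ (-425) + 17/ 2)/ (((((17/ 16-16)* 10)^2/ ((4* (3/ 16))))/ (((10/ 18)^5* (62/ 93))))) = 64400/ 6371104977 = 0.00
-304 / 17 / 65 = -304 / 1105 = -0.28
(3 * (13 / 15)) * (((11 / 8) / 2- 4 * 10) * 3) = -306.64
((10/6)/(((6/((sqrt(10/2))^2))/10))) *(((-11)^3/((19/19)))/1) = -166375/9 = -18486.11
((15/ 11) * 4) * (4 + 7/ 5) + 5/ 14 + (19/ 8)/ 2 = 31.00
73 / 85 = 0.86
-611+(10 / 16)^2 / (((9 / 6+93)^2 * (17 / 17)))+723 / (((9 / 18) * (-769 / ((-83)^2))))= -5961893748983 / 439511184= -13564.83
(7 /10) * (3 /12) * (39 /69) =91 /920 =0.10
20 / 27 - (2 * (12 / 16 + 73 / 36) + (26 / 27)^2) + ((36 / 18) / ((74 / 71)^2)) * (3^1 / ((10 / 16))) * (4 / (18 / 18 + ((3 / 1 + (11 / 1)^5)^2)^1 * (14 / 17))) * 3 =-10405039733687427698 / 1812057805163954205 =-5.74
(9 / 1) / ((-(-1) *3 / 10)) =30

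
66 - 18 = 48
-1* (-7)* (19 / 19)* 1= 7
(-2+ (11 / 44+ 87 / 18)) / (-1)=-37 / 12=-3.08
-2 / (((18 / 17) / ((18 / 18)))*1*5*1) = -0.38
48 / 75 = 16 / 25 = 0.64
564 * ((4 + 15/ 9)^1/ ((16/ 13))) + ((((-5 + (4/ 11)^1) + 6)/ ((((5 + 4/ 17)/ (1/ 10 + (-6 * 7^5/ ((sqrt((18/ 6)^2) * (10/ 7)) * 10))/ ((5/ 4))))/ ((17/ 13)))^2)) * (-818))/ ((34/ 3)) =-1001039168896861187/ 46016059375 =-21754126.33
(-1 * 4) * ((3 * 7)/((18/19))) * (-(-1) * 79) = -21014/3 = -7004.67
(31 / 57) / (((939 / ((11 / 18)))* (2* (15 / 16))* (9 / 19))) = 1364 / 3422655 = 0.00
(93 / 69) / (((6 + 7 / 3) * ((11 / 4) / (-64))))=-23808 / 6325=-3.76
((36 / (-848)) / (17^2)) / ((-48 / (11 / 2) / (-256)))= -66 / 15317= -0.00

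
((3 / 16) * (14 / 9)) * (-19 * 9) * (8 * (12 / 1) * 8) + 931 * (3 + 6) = -29925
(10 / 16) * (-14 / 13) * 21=-14.13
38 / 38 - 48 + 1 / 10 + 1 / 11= -5149 / 110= -46.81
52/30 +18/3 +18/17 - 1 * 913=-230573/255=-904.21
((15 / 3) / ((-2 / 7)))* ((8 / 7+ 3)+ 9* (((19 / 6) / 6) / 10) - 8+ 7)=-1013 / 16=-63.31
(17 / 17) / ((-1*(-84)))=1 / 84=0.01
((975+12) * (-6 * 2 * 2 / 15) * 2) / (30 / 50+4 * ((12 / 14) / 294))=-5416656 / 1049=-5163.64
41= 41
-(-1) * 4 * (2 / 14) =4 / 7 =0.57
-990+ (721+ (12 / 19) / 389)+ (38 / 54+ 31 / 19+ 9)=-51418474 / 199557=-257.66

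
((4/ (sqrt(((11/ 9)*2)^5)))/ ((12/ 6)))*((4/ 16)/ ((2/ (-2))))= -243*sqrt(22)/ 21296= -0.05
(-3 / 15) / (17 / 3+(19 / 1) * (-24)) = 3 / 6755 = 0.00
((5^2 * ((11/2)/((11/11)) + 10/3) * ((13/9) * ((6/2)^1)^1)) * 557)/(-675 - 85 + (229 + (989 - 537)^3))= 0.01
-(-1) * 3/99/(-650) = -1/21450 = -0.00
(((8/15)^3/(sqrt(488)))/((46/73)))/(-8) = -584 * sqrt(122)/4735125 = -0.00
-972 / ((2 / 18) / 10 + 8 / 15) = -1785.31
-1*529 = -529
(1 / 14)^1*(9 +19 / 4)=55 / 56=0.98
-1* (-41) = 41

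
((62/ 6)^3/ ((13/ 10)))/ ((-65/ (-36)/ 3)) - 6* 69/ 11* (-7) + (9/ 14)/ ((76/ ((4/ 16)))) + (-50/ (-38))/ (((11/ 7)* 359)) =1673.68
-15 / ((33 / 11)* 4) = -5 / 4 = -1.25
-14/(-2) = 7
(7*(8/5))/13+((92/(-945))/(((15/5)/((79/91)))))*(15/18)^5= 426403091/501522840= 0.85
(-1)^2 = 1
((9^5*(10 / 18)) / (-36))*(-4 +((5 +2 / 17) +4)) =-317115 / 68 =-4663.46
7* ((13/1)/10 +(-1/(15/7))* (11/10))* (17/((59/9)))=357/25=14.28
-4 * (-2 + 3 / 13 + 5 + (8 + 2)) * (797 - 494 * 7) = 1830768 / 13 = 140828.31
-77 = -77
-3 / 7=-0.43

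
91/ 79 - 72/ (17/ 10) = -55333/ 1343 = -41.20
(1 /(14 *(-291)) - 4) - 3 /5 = -93707 /20370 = -4.60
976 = 976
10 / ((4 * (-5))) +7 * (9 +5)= 195 / 2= 97.50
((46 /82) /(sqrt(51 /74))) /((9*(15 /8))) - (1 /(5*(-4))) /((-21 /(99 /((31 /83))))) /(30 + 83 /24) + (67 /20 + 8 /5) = 184*sqrt(3774) /282285 + 1562283 /316820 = 4.97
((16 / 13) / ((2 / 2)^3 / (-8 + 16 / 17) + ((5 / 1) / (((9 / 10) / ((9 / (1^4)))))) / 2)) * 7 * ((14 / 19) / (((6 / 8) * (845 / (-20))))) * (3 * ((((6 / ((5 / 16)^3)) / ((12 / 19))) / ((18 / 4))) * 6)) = -1644167168 / 163841275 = -10.04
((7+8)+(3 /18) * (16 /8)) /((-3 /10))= -460 /9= -51.11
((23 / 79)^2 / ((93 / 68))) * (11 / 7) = 395692 / 4062891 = 0.10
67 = 67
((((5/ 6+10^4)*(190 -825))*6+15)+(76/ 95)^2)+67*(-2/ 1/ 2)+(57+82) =-38103087.36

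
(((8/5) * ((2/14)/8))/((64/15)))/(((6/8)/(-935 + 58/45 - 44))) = -43997/5040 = -8.73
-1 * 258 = -258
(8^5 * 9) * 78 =23003136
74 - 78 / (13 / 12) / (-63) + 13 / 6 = 3247 / 42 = 77.31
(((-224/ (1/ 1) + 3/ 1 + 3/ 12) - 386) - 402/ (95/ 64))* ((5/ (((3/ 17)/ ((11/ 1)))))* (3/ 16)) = -62360199/ 1216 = -51283.06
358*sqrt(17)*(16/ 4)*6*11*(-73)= -6899376*sqrt(17)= -28446856.00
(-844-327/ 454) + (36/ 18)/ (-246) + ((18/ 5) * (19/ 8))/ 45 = -2358035651/ 2792100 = -844.54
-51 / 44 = -1.16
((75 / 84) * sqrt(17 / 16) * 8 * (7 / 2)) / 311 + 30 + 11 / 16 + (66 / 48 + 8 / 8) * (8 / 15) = 25 * sqrt(17) / 1244 + 7669 / 240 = 32.04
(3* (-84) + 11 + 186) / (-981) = 55 / 981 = 0.06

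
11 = 11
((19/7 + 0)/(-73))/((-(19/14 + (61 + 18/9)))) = 38/65773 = 0.00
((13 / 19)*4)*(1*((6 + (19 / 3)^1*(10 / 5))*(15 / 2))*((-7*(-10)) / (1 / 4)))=2038400 / 19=107284.21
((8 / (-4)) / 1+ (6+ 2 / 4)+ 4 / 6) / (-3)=-31 / 18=-1.72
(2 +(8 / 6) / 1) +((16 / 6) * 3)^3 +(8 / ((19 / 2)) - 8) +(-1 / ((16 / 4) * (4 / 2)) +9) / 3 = 233077 / 456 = 511.13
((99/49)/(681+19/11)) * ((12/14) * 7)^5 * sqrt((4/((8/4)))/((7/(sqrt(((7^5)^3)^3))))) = 24408351907632 * sqrt(2) * 7^(3/4)/3755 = 39560980116.21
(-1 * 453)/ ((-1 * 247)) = 453/ 247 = 1.83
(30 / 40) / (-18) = -1 / 24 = -0.04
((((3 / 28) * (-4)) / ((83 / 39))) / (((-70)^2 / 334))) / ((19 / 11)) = -214929 / 27045550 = -0.01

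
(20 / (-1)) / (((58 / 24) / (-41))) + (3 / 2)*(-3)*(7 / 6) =38751 / 116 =334.06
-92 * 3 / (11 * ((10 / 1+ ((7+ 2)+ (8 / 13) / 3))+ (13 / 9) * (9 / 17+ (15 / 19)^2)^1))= -66058668 / 54946265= -1.20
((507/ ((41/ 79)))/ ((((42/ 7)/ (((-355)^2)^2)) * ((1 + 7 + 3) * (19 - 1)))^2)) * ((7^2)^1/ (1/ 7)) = 1155140312778171563700390625/ 19288368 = 59887923787962338944.40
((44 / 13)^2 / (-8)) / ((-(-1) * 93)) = -0.02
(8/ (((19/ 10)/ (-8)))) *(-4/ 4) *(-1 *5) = -3200/ 19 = -168.42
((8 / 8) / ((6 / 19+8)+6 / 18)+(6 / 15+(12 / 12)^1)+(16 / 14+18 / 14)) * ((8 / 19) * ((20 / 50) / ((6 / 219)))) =39745288 / 1639225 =24.25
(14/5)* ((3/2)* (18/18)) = 21/5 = 4.20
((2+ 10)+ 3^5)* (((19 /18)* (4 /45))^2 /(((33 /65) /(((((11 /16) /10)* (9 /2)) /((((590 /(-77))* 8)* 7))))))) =-877591 /275270400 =-0.00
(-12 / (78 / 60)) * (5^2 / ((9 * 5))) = -5.13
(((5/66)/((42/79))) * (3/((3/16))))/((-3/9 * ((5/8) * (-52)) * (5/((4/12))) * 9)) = 632/405405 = 0.00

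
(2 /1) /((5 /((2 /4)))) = 1 /5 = 0.20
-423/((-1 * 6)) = 141/2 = 70.50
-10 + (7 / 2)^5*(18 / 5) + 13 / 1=151503 / 80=1893.79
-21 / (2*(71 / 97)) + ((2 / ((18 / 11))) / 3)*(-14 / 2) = -65933 / 3834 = -17.20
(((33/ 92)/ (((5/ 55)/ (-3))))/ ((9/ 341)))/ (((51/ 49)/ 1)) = -430.90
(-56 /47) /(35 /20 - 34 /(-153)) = -2016 /3337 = -0.60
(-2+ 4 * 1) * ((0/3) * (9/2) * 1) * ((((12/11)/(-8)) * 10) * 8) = 0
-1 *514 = -514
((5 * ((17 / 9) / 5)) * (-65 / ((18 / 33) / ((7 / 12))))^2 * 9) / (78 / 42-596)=-2980952975 / 21560256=-138.26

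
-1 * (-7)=7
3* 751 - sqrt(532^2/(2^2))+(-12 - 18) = 1957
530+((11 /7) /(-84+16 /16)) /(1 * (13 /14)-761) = 468097612 /883203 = 530.00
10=10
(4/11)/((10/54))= 1.96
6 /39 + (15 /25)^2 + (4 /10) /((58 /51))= 8158 /9425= 0.87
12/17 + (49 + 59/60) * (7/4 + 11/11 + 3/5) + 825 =20260261/20400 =993.15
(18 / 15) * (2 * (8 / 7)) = 2.74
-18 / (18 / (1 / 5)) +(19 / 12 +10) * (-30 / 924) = -5323 / 9240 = -0.58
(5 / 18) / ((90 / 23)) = 23 / 324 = 0.07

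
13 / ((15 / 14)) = 182 / 15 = 12.13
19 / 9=2.11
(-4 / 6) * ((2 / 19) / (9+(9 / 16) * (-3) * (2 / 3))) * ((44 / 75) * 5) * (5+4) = -1408 / 5985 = -0.24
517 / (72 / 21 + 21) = 3619 / 171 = 21.16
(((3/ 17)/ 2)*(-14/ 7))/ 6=-1/ 34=-0.03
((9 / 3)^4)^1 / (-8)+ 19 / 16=-143 / 16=-8.94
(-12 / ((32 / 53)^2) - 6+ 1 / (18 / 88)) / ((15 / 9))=-78403 / 3840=-20.42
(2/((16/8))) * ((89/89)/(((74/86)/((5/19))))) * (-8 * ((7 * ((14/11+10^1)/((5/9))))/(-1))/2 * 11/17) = 1343664/11951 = 112.43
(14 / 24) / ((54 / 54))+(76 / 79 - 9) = -7067 / 948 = -7.45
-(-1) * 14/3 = 14/3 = 4.67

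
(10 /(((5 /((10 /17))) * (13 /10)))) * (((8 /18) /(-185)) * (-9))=160 /8177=0.02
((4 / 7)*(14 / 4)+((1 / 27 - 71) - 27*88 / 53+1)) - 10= -175717 / 1431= -122.79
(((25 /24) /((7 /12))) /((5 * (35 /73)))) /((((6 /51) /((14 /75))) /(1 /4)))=1241 /4200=0.30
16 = 16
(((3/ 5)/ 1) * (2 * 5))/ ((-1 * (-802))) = 3/ 401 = 0.01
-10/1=-10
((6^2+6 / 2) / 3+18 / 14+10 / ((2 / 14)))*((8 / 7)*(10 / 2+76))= 7802.45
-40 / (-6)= 20 / 3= 6.67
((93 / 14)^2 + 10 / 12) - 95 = -29423 / 588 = -50.04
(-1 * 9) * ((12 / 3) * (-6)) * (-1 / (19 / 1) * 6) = -1296 / 19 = -68.21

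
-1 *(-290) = 290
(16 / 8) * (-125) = -250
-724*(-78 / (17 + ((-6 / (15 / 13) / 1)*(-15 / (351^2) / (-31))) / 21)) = 116135176248 / 34960651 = 3321.88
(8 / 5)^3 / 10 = 256 / 625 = 0.41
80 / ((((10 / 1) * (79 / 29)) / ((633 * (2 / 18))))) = 48952 / 237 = 206.55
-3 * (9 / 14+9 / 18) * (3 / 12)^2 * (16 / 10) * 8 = -96 / 35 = -2.74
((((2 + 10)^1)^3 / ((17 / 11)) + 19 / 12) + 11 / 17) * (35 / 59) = 7999285 / 12036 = 664.61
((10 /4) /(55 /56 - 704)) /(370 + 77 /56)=-1120 /116965299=-0.00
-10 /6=-5 /3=-1.67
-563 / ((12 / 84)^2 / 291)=-8027817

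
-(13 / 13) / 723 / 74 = -1 / 53502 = -0.00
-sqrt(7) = -2.65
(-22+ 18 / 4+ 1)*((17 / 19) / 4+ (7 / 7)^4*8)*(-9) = 185625 / 152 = 1221.22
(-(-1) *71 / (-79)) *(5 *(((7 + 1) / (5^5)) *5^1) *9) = -5112 / 9875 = -0.52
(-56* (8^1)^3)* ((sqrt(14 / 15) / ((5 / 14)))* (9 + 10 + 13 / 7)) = -8372224* sqrt(210) / 75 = -1617667.36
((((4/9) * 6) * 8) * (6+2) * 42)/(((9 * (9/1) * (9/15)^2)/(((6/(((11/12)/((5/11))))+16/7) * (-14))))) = -1597030400/88209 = -18105.07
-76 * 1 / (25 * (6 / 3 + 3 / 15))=-1.38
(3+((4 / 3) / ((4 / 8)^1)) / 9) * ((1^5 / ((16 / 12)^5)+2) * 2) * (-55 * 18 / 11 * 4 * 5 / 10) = -1019495 / 384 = -2654.93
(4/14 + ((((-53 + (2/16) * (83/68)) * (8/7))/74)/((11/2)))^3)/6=827444567/17577377664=0.05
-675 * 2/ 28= -675/ 14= -48.21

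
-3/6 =-1/2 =-0.50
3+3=6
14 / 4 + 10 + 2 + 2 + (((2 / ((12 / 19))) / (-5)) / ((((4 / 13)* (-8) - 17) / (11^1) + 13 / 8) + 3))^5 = 61417660934949340789 / 3509688216034068750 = 17.50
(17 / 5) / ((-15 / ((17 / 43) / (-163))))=289 / 525675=0.00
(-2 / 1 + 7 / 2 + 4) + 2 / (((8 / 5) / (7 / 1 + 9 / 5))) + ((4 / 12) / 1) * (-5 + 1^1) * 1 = 91 / 6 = 15.17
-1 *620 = -620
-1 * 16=-16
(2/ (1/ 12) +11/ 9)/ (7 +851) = 227/ 7722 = 0.03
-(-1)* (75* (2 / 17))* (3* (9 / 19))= 4050 / 323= 12.54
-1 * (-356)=356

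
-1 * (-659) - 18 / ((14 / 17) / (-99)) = 2822.86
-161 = -161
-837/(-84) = 279/28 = 9.96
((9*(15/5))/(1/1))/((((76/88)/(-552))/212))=-69512256/19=-3658539.79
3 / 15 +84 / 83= 503 / 415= 1.21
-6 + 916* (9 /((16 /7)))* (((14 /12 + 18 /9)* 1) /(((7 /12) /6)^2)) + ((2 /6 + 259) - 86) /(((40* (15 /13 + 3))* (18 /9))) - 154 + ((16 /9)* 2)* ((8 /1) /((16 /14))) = 2740198207 /2268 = 1208200.27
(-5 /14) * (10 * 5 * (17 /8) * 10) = -10625 /28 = -379.46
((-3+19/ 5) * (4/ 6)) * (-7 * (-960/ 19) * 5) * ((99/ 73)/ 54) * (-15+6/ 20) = -482944/ 1387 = -348.19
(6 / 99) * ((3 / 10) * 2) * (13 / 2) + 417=22948 / 55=417.24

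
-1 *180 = -180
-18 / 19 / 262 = -9 / 2489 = -0.00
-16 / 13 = -1.23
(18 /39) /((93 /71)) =142 /403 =0.35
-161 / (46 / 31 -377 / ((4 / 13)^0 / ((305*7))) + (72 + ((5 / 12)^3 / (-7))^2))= 730249261056 / 3650436753771497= 0.00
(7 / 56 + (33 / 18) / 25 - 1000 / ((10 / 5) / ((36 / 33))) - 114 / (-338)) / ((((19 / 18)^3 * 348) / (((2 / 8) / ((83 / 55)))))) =-49232008899 / 223209967760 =-0.22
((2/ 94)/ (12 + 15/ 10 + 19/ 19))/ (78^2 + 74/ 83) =83/ 344188849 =0.00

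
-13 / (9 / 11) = -143 / 9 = -15.89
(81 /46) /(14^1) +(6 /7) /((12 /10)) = 541 /644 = 0.84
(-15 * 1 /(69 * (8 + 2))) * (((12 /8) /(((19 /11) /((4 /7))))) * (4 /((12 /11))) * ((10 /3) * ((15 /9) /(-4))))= 3025 /55062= 0.05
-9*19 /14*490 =-5985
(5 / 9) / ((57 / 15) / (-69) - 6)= -575 / 6267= -0.09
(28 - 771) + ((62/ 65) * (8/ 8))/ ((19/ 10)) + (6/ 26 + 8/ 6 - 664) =-1041056/ 741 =-1404.93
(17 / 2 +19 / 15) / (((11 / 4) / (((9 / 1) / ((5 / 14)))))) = 89.50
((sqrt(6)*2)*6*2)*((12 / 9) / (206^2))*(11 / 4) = 22*sqrt(6) / 10609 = 0.01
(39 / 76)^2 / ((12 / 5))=2535 / 23104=0.11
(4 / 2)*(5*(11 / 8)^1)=55 / 4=13.75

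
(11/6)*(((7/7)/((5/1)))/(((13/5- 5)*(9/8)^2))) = -88/729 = -0.12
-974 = -974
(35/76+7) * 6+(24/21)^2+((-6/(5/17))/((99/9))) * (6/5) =22450231/512050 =43.84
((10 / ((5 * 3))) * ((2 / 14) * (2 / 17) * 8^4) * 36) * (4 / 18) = 131072 / 357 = 367.15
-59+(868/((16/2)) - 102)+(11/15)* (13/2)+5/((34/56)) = -39.50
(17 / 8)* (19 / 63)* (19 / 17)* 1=361 / 504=0.72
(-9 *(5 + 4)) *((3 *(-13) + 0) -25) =5184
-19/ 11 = -1.73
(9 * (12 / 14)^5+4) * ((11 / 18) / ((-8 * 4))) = -377333 / 2420208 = -0.16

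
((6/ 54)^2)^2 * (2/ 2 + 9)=10/ 6561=0.00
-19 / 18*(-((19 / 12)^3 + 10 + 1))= 491473 / 31104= 15.80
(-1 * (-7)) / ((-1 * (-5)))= 1.40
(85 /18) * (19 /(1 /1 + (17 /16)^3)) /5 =661504 /81081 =8.16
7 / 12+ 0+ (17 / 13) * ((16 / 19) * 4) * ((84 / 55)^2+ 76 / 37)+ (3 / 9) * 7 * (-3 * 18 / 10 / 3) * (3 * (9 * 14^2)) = -7366908977723 / 331745700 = -22206.49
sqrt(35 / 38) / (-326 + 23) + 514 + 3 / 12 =2057 / 4-sqrt(1330) / 11514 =514.25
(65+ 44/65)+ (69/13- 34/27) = 122368/1755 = 69.73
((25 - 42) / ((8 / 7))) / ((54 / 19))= -2261 / 432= -5.23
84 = 84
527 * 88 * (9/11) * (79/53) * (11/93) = 354552/53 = 6689.66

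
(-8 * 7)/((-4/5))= 70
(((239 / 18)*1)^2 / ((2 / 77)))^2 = 19345192432489 / 419904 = 46070512.38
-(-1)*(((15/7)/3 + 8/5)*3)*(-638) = -155034/35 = -4429.54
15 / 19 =0.79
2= 2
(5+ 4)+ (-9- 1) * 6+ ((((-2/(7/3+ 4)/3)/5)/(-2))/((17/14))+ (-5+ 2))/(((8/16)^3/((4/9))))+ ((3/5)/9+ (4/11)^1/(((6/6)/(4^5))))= 49691372/159885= 310.79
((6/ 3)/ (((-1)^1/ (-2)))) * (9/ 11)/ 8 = 9/ 22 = 0.41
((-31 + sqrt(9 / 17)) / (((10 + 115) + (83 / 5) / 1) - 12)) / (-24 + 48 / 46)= 3565 / 342144 - 115* sqrt(17) / 1938816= 0.01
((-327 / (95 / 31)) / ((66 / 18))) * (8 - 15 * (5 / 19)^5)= -600979657887 / 2587523455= -232.26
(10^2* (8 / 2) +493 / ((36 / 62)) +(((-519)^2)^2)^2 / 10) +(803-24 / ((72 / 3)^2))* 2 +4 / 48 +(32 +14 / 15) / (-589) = 734366860512438437888944 / 1395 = 526427856998163754759.10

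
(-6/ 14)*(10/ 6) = -0.71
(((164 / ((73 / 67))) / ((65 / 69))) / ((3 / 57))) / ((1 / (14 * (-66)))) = -2805156.51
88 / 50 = 44 / 25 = 1.76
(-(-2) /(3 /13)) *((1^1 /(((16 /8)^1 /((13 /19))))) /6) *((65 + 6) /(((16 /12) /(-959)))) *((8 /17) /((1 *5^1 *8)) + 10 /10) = -494802763 /19380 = -25531.62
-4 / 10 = -2 / 5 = -0.40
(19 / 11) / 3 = 19 / 33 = 0.58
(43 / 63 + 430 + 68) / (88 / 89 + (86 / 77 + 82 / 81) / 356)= 276815187 / 552176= 501.32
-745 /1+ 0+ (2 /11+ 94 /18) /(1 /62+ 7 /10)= -737.45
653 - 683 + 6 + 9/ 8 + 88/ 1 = 521/ 8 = 65.12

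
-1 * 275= -275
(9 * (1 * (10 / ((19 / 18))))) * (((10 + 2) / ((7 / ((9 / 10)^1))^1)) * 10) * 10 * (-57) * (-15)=78732000 / 7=11247428.57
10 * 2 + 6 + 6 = 32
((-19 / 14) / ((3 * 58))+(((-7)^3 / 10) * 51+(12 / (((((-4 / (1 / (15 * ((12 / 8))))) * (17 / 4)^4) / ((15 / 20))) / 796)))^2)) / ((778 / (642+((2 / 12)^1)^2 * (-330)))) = -1422.86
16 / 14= 8 / 7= 1.14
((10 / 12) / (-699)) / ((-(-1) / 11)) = -55 / 4194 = -0.01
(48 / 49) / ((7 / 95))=13.29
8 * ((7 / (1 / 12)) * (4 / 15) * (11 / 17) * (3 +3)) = 59136 / 85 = 695.72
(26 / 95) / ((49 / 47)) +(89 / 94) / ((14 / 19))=1354251 / 875140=1.55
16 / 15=1.07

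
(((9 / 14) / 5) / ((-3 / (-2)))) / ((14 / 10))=3 / 49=0.06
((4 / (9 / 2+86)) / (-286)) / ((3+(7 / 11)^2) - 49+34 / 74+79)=-1628 / 356740683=-0.00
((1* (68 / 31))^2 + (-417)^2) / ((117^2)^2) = 167111953 / 180080560881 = 0.00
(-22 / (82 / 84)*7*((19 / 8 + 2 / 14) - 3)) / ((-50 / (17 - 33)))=24948 / 1025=24.34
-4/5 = -0.80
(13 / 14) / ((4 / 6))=39 / 28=1.39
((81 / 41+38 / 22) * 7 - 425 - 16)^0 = 1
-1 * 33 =-33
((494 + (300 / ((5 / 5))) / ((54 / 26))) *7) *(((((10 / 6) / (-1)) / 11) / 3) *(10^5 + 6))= -20112206660 / 891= -22572622.51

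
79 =79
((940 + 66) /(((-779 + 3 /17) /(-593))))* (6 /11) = 15212229 /36410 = 417.80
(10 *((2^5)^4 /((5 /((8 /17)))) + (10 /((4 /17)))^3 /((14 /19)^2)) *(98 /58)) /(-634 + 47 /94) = -6403.33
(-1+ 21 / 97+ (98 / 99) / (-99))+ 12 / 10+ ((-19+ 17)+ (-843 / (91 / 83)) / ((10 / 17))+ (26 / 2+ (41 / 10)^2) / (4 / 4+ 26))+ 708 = -5187367722389 / 8651342700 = -599.60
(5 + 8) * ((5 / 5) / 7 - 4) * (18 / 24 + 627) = -881361 / 28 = -31477.18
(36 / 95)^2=0.14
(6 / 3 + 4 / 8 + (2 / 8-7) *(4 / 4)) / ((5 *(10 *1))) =-17 / 200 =-0.08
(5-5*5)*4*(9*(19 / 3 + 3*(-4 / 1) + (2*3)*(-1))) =8400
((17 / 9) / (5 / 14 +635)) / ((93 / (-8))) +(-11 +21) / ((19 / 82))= 43.16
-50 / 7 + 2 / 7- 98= -734 / 7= -104.86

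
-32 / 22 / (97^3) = -16 / 10039403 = -0.00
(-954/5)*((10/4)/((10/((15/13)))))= -55.04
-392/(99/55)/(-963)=1960/8667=0.23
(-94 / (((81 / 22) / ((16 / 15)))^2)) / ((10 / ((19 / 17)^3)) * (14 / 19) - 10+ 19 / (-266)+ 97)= -21249837830144 / 248345533992825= -0.09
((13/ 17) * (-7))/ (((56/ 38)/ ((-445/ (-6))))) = -109915/ 408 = -269.40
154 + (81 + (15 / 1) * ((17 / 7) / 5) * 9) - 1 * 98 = 1418 / 7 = 202.57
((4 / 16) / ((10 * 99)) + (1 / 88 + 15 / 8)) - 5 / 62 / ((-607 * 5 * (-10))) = 140581609 / 74515320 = 1.89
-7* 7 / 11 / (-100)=49 / 1100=0.04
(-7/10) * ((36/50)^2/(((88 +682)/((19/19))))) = -81/171875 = -0.00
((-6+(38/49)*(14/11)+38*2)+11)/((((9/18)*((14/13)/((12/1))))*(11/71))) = 69922788/5929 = 11793.35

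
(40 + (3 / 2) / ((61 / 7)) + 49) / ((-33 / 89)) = -240.49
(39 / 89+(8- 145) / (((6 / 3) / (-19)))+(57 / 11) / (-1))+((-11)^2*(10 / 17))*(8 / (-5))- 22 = 38640853 / 33286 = 1160.87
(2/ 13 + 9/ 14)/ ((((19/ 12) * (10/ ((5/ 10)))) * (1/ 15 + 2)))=1305/ 107198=0.01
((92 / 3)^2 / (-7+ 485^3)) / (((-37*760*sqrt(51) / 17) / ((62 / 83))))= -32798*sqrt(51) / 449326858579785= -0.00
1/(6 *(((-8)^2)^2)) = 1/24576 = 0.00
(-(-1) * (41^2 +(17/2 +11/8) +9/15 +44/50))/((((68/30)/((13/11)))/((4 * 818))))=5398950921/1870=2887139.53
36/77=0.47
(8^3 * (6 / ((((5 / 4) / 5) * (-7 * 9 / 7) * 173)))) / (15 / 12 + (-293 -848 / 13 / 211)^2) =-123274018816 / 1343805761841039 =-0.00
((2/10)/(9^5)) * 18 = 2/32805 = 0.00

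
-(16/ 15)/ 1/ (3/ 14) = -224/ 45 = -4.98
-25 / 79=-0.32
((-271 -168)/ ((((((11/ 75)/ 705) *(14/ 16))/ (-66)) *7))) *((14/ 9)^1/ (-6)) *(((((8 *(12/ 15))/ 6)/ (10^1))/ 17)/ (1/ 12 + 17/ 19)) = -1003589120/ 26537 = -37818.48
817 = 817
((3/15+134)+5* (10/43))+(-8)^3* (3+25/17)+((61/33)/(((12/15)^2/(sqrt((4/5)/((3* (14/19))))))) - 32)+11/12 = -95819263/43860+305* sqrt(3990)/11088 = -2182.92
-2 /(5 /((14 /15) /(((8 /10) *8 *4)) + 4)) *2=-155 /48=-3.23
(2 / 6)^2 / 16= 1 / 144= 0.01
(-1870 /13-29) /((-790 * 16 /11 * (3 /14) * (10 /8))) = 57673 /102700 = 0.56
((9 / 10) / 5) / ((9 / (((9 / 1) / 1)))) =9 / 50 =0.18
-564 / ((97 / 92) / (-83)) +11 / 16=44399.70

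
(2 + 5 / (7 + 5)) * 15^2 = 2175 / 4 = 543.75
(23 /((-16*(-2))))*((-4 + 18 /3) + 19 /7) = 759 /224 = 3.39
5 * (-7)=-35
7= 7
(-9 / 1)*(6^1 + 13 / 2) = -225 / 2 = -112.50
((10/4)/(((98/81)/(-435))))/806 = -176175/157976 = -1.12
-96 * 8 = -768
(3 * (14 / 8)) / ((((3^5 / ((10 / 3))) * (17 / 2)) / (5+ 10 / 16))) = 175 / 3672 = 0.05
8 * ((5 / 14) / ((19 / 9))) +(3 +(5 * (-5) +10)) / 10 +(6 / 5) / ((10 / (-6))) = -0.57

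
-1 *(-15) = 15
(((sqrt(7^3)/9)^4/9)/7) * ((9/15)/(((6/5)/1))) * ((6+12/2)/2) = 16807/19683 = 0.85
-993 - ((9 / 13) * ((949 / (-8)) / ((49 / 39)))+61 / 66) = -12011845 / 12936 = -928.56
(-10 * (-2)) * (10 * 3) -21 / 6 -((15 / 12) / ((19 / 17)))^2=3438159 / 5776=595.25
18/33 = 6/11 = 0.55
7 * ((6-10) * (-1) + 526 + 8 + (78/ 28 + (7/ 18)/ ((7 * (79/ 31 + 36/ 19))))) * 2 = 178323886/ 23553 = 7571.18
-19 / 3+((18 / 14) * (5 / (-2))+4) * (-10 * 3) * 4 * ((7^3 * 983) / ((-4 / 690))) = 16451438831 / 3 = 5483812943.67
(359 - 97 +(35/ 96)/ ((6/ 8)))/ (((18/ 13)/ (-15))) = -1228435/ 432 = -2843.60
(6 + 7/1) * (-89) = -1157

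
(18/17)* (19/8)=171/68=2.51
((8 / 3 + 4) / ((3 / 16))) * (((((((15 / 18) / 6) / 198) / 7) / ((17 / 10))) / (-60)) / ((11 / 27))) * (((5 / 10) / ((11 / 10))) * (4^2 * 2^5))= -256000 / 12829509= -0.02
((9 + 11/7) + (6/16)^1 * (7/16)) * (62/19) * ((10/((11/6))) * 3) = 13418505/23408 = 573.24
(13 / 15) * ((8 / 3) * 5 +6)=754 / 45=16.76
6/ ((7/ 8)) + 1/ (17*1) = 823/ 119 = 6.92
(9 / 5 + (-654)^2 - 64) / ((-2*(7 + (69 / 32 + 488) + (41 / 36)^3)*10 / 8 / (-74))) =14764935612672 / 581606075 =25386.49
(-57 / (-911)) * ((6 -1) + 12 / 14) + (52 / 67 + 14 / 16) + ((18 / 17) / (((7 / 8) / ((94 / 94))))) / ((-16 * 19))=2223102807 / 1104037256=2.01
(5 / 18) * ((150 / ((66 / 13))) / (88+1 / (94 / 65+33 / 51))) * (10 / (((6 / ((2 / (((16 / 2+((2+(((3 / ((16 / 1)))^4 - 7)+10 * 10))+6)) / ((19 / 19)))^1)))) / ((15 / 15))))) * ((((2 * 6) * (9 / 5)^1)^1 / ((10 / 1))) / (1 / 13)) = 256178257920 / 3216204540439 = 0.08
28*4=112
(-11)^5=-161051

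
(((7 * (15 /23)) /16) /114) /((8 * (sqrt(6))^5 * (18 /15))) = 175 * sqrt(6) /144986112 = 0.00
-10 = -10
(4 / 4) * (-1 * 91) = -91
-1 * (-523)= 523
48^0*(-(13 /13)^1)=-1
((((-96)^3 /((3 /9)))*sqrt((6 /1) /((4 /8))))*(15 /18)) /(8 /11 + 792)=-608256*sqrt(3) /109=-9665.42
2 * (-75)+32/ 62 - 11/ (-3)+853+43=69767/ 93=750.18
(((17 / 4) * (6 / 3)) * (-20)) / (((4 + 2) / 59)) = -5015 / 3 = -1671.67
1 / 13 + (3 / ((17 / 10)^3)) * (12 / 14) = 268391 / 447083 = 0.60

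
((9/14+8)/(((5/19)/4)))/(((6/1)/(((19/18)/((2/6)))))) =43681/630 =69.33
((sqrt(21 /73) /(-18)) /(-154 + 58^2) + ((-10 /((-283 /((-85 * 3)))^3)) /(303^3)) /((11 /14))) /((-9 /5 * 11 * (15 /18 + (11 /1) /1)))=0.00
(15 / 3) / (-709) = -5 / 709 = -0.01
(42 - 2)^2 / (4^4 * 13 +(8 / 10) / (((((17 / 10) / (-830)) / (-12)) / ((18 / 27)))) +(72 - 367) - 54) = 27200 / 103763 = 0.26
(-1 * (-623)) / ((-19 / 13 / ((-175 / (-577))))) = -1417325 / 10963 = -129.28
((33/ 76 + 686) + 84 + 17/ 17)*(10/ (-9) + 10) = 390860/ 57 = 6857.19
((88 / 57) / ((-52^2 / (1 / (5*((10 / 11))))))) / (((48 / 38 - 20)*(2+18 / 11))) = 1331 / 721968000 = 0.00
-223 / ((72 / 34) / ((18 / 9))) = -3791 / 18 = -210.61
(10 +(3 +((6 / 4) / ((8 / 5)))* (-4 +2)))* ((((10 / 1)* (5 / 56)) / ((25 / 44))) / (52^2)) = 979 / 151424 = 0.01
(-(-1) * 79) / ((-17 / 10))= -790 / 17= -46.47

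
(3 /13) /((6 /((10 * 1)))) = 5 /13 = 0.38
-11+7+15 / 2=7 / 2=3.50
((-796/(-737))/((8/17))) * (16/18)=13532/6633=2.04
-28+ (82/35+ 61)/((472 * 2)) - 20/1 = -1583703/33040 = -47.93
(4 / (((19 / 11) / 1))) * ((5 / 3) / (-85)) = -44 / 969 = -0.05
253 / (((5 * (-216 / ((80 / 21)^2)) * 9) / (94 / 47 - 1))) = -40480 / 107163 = -0.38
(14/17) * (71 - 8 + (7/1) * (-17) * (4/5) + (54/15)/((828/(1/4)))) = -207361/7820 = -26.52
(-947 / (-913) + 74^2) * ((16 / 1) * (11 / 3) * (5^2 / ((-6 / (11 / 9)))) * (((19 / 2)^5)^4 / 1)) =-638169678135439925493372207627125 / 10878976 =-58660822317784314028578810.00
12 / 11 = 1.09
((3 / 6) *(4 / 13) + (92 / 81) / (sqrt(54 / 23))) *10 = 20 / 13 + 460 *sqrt(138) / 729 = 8.95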